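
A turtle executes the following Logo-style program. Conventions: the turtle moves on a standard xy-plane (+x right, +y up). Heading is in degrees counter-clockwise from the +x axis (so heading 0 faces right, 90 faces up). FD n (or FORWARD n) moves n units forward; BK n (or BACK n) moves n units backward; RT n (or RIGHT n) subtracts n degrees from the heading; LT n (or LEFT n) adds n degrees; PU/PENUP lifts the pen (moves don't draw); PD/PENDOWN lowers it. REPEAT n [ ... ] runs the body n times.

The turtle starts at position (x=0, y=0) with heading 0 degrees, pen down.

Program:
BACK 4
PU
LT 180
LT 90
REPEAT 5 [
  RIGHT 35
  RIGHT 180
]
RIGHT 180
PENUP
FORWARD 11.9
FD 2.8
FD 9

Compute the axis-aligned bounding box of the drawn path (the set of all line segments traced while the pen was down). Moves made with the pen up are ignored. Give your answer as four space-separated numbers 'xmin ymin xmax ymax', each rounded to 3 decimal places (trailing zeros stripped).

Executing turtle program step by step:
Start: pos=(0,0), heading=0, pen down
BK 4: (0,0) -> (-4,0) [heading=0, draw]
PU: pen up
LT 180: heading 0 -> 180
LT 90: heading 180 -> 270
REPEAT 5 [
  -- iteration 1/5 --
  RT 35: heading 270 -> 235
  RT 180: heading 235 -> 55
  -- iteration 2/5 --
  RT 35: heading 55 -> 20
  RT 180: heading 20 -> 200
  -- iteration 3/5 --
  RT 35: heading 200 -> 165
  RT 180: heading 165 -> 345
  -- iteration 4/5 --
  RT 35: heading 345 -> 310
  RT 180: heading 310 -> 130
  -- iteration 5/5 --
  RT 35: heading 130 -> 95
  RT 180: heading 95 -> 275
]
RT 180: heading 275 -> 95
PU: pen up
FD 11.9: (-4,0) -> (-5.037,11.855) [heading=95, move]
FD 2.8: (-5.037,11.855) -> (-5.281,14.644) [heading=95, move]
FD 9: (-5.281,14.644) -> (-6.066,23.61) [heading=95, move]
Final: pos=(-6.066,23.61), heading=95, 1 segment(s) drawn

Segment endpoints: x in {-4, 0}, y in {0}
xmin=-4, ymin=0, xmax=0, ymax=0

Answer: -4 0 0 0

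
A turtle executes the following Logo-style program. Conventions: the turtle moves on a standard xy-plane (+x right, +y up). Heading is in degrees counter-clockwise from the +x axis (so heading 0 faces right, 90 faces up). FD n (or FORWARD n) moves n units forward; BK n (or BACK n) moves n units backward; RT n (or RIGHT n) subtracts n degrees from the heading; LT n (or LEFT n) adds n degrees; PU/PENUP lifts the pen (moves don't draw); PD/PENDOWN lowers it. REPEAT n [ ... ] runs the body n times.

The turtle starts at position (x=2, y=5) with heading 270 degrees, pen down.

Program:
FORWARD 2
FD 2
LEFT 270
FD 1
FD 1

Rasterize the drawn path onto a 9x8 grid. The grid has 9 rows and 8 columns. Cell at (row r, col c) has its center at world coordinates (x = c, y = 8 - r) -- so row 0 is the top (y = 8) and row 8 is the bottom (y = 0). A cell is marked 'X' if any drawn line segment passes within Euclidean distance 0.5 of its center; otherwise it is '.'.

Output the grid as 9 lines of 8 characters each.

Answer: ........
........
........
..X.....
..X.....
..X.....
..X.....
XXX.....
........

Derivation:
Segment 0: (2,5) -> (2,3)
Segment 1: (2,3) -> (2,1)
Segment 2: (2,1) -> (1,1)
Segment 3: (1,1) -> (-0,1)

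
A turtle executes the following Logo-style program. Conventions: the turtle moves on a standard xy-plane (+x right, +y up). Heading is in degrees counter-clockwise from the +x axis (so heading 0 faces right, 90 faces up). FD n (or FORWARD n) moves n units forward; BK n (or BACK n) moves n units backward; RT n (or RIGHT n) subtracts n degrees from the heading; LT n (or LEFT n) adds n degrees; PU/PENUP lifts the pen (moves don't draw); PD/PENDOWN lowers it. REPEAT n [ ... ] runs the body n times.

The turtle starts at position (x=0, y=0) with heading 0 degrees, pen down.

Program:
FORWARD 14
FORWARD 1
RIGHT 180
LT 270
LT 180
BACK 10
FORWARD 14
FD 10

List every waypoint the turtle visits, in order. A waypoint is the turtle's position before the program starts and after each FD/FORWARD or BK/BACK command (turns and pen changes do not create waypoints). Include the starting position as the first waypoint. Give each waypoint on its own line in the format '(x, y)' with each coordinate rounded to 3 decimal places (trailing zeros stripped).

Executing turtle program step by step:
Start: pos=(0,0), heading=0, pen down
FD 14: (0,0) -> (14,0) [heading=0, draw]
FD 1: (14,0) -> (15,0) [heading=0, draw]
RT 180: heading 0 -> 180
LT 270: heading 180 -> 90
LT 180: heading 90 -> 270
BK 10: (15,0) -> (15,10) [heading=270, draw]
FD 14: (15,10) -> (15,-4) [heading=270, draw]
FD 10: (15,-4) -> (15,-14) [heading=270, draw]
Final: pos=(15,-14), heading=270, 5 segment(s) drawn
Waypoints (6 total):
(0, 0)
(14, 0)
(15, 0)
(15, 10)
(15, -4)
(15, -14)

Answer: (0, 0)
(14, 0)
(15, 0)
(15, 10)
(15, -4)
(15, -14)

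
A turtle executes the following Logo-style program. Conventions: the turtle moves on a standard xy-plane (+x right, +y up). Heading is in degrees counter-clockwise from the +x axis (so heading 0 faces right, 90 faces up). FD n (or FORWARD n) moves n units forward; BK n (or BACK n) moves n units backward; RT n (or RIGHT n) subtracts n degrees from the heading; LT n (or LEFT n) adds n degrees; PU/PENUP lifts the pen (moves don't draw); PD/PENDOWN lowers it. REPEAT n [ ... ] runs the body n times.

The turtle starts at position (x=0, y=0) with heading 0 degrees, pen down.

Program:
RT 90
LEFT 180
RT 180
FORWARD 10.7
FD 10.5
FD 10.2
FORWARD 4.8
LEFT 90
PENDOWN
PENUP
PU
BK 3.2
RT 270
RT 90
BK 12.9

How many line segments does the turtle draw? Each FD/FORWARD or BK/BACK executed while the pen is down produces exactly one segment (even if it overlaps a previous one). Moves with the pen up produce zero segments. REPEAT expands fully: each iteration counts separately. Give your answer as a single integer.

Executing turtle program step by step:
Start: pos=(0,0), heading=0, pen down
RT 90: heading 0 -> 270
LT 180: heading 270 -> 90
RT 180: heading 90 -> 270
FD 10.7: (0,0) -> (0,-10.7) [heading=270, draw]
FD 10.5: (0,-10.7) -> (0,-21.2) [heading=270, draw]
FD 10.2: (0,-21.2) -> (0,-31.4) [heading=270, draw]
FD 4.8: (0,-31.4) -> (0,-36.2) [heading=270, draw]
LT 90: heading 270 -> 0
PD: pen down
PU: pen up
PU: pen up
BK 3.2: (0,-36.2) -> (-3.2,-36.2) [heading=0, move]
RT 270: heading 0 -> 90
RT 90: heading 90 -> 0
BK 12.9: (-3.2,-36.2) -> (-16.1,-36.2) [heading=0, move]
Final: pos=(-16.1,-36.2), heading=0, 4 segment(s) drawn
Segments drawn: 4

Answer: 4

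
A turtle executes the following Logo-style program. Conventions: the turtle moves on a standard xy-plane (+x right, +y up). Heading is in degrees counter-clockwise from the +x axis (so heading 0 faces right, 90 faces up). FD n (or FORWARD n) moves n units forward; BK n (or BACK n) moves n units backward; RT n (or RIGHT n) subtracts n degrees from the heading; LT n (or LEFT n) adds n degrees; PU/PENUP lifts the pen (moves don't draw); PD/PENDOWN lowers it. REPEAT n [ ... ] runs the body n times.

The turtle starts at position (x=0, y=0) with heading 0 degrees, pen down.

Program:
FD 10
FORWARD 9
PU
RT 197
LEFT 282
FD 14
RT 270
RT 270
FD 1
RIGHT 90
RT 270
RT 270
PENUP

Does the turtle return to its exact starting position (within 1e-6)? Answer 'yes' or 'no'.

Executing turtle program step by step:
Start: pos=(0,0), heading=0, pen down
FD 10: (0,0) -> (10,0) [heading=0, draw]
FD 9: (10,0) -> (19,0) [heading=0, draw]
PU: pen up
RT 197: heading 0 -> 163
LT 282: heading 163 -> 85
FD 14: (19,0) -> (20.22,13.947) [heading=85, move]
RT 270: heading 85 -> 175
RT 270: heading 175 -> 265
FD 1: (20.22,13.947) -> (20.133,12.951) [heading=265, move]
RT 90: heading 265 -> 175
RT 270: heading 175 -> 265
RT 270: heading 265 -> 355
PU: pen up
Final: pos=(20.133,12.951), heading=355, 2 segment(s) drawn

Start position: (0, 0)
Final position: (20.133, 12.951)
Distance = 23.939; >= 1e-6 -> NOT closed

Answer: no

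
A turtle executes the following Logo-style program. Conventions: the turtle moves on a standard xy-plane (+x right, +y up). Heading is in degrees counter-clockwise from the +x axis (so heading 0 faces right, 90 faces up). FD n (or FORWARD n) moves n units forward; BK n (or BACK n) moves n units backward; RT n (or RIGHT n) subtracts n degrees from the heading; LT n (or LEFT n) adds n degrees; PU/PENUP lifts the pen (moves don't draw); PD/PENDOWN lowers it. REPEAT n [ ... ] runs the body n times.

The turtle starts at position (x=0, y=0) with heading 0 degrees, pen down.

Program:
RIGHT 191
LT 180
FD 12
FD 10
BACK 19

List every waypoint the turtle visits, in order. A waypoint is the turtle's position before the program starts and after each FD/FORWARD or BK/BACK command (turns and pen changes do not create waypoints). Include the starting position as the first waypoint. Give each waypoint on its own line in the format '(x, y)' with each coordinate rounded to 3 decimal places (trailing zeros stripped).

Executing turtle program step by step:
Start: pos=(0,0), heading=0, pen down
RT 191: heading 0 -> 169
LT 180: heading 169 -> 349
FD 12: (0,0) -> (11.78,-2.29) [heading=349, draw]
FD 10: (11.78,-2.29) -> (21.596,-4.198) [heading=349, draw]
BK 19: (21.596,-4.198) -> (2.945,-0.572) [heading=349, draw]
Final: pos=(2.945,-0.572), heading=349, 3 segment(s) drawn
Waypoints (4 total):
(0, 0)
(11.78, -2.29)
(21.596, -4.198)
(2.945, -0.572)

Answer: (0, 0)
(11.78, -2.29)
(21.596, -4.198)
(2.945, -0.572)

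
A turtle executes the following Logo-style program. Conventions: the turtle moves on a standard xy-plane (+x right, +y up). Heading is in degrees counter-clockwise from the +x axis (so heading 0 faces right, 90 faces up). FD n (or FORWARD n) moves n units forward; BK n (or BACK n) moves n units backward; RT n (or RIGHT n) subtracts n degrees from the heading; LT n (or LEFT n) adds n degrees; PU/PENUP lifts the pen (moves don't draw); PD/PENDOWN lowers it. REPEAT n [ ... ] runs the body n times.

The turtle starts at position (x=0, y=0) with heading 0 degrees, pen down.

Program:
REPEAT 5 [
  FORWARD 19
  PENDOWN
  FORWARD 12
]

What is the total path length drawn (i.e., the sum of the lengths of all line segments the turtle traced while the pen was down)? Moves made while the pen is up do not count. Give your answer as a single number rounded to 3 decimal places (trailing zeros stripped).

Executing turtle program step by step:
Start: pos=(0,0), heading=0, pen down
REPEAT 5 [
  -- iteration 1/5 --
  FD 19: (0,0) -> (19,0) [heading=0, draw]
  PD: pen down
  FD 12: (19,0) -> (31,0) [heading=0, draw]
  -- iteration 2/5 --
  FD 19: (31,0) -> (50,0) [heading=0, draw]
  PD: pen down
  FD 12: (50,0) -> (62,0) [heading=0, draw]
  -- iteration 3/5 --
  FD 19: (62,0) -> (81,0) [heading=0, draw]
  PD: pen down
  FD 12: (81,0) -> (93,0) [heading=0, draw]
  -- iteration 4/5 --
  FD 19: (93,0) -> (112,0) [heading=0, draw]
  PD: pen down
  FD 12: (112,0) -> (124,0) [heading=0, draw]
  -- iteration 5/5 --
  FD 19: (124,0) -> (143,0) [heading=0, draw]
  PD: pen down
  FD 12: (143,0) -> (155,0) [heading=0, draw]
]
Final: pos=(155,0), heading=0, 10 segment(s) drawn

Segment lengths:
  seg 1: (0,0) -> (19,0), length = 19
  seg 2: (19,0) -> (31,0), length = 12
  seg 3: (31,0) -> (50,0), length = 19
  seg 4: (50,0) -> (62,0), length = 12
  seg 5: (62,0) -> (81,0), length = 19
  seg 6: (81,0) -> (93,0), length = 12
  seg 7: (93,0) -> (112,0), length = 19
  seg 8: (112,0) -> (124,0), length = 12
  seg 9: (124,0) -> (143,0), length = 19
  seg 10: (143,0) -> (155,0), length = 12
Total = 155

Answer: 155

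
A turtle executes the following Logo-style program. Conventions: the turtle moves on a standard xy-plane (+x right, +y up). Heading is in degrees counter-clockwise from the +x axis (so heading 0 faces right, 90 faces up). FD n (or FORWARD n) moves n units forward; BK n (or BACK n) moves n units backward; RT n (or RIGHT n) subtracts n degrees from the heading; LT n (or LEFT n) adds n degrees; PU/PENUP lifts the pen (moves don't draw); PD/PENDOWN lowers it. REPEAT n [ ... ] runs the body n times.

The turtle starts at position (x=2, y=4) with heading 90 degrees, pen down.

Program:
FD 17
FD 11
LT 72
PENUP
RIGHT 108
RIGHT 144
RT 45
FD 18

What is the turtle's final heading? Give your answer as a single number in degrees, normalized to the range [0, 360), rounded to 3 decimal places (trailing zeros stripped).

Executing turtle program step by step:
Start: pos=(2,4), heading=90, pen down
FD 17: (2,4) -> (2,21) [heading=90, draw]
FD 11: (2,21) -> (2,32) [heading=90, draw]
LT 72: heading 90 -> 162
PU: pen up
RT 108: heading 162 -> 54
RT 144: heading 54 -> 270
RT 45: heading 270 -> 225
FD 18: (2,32) -> (-10.728,19.272) [heading=225, move]
Final: pos=(-10.728,19.272), heading=225, 2 segment(s) drawn

Answer: 225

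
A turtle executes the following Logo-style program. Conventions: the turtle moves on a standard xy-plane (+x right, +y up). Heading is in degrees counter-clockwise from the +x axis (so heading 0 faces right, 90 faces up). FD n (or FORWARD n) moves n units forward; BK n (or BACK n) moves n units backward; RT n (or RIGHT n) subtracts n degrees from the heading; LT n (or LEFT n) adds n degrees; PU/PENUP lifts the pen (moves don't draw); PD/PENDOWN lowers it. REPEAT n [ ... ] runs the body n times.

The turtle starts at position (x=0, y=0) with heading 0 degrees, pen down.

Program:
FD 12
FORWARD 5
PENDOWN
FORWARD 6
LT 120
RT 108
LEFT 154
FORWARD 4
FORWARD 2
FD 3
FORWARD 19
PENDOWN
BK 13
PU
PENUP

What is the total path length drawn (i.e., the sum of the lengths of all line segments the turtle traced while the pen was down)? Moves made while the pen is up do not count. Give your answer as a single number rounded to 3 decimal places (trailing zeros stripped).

Executing turtle program step by step:
Start: pos=(0,0), heading=0, pen down
FD 12: (0,0) -> (12,0) [heading=0, draw]
FD 5: (12,0) -> (17,0) [heading=0, draw]
PD: pen down
FD 6: (17,0) -> (23,0) [heading=0, draw]
LT 120: heading 0 -> 120
RT 108: heading 120 -> 12
LT 154: heading 12 -> 166
FD 4: (23,0) -> (19.119,0.968) [heading=166, draw]
FD 2: (19.119,0.968) -> (17.178,1.452) [heading=166, draw]
FD 3: (17.178,1.452) -> (14.267,2.177) [heading=166, draw]
FD 19: (14.267,2.177) -> (-4.168,6.774) [heading=166, draw]
PD: pen down
BK 13: (-4.168,6.774) -> (8.446,3.629) [heading=166, draw]
PU: pen up
PU: pen up
Final: pos=(8.446,3.629), heading=166, 8 segment(s) drawn

Segment lengths:
  seg 1: (0,0) -> (12,0), length = 12
  seg 2: (12,0) -> (17,0), length = 5
  seg 3: (17,0) -> (23,0), length = 6
  seg 4: (23,0) -> (19.119,0.968), length = 4
  seg 5: (19.119,0.968) -> (17.178,1.452), length = 2
  seg 6: (17.178,1.452) -> (14.267,2.177), length = 3
  seg 7: (14.267,2.177) -> (-4.168,6.774), length = 19
  seg 8: (-4.168,6.774) -> (8.446,3.629), length = 13
Total = 64

Answer: 64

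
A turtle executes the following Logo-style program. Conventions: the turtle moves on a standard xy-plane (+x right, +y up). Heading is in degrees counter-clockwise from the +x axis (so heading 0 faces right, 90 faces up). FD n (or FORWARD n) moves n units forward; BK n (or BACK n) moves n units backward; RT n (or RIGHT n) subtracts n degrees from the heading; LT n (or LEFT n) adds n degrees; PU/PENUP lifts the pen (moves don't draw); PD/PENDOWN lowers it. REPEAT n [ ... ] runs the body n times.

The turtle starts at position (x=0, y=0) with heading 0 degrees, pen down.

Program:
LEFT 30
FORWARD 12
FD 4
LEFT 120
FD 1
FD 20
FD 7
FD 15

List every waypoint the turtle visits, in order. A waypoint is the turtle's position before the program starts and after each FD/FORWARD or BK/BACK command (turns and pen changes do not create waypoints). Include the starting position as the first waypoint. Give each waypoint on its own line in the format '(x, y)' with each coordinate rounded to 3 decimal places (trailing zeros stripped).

Answer: (0, 0)
(10.392, 6)
(13.856, 8)
(12.99, 8.5)
(-4.33, 18.5)
(-10.392, 22)
(-23.383, 29.5)

Derivation:
Executing turtle program step by step:
Start: pos=(0,0), heading=0, pen down
LT 30: heading 0 -> 30
FD 12: (0,0) -> (10.392,6) [heading=30, draw]
FD 4: (10.392,6) -> (13.856,8) [heading=30, draw]
LT 120: heading 30 -> 150
FD 1: (13.856,8) -> (12.99,8.5) [heading=150, draw]
FD 20: (12.99,8.5) -> (-4.33,18.5) [heading=150, draw]
FD 7: (-4.33,18.5) -> (-10.392,22) [heading=150, draw]
FD 15: (-10.392,22) -> (-23.383,29.5) [heading=150, draw]
Final: pos=(-23.383,29.5), heading=150, 6 segment(s) drawn
Waypoints (7 total):
(0, 0)
(10.392, 6)
(13.856, 8)
(12.99, 8.5)
(-4.33, 18.5)
(-10.392, 22)
(-23.383, 29.5)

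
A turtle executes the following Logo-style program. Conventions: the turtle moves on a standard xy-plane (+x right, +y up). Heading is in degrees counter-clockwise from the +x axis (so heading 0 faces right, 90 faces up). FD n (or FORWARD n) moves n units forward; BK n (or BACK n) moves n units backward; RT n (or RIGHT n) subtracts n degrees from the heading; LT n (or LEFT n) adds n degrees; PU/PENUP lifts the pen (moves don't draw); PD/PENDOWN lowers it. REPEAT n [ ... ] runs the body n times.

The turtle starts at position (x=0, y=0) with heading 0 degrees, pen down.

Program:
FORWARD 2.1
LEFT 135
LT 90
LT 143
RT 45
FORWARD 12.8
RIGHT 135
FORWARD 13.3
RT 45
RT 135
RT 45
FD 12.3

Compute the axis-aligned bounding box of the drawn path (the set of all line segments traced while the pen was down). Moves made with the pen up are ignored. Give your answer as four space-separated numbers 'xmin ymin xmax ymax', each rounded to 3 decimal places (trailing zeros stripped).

Answer: -0.848 -16.957 12.323 0

Derivation:
Executing turtle program step by step:
Start: pos=(0,0), heading=0, pen down
FD 2.1: (0,0) -> (2.1,0) [heading=0, draw]
LT 135: heading 0 -> 135
LT 90: heading 135 -> 225
LT 143: heading 225 -> 8
RT 45: heading 8 -> 323
FD 12.8: (2.1,0) -> (12.323,-7.703) [heading=323, draw]
RT 135: heading 323 -> 188
FD 13.3: (12.323,-7.703) -> (-0.848,-9.554) [heading=188, draw]
RT 45: heading 188 -> 143
RT 135: heading 143 -> 8
RT 45: heading 8 -> 323
FD 12.3: (-0.848,-9.554) -> (8.975,-16.957) [heading=323, draw]
Final: pos=(8.975,-16.957), heading=323, 4 segment(s) drawn

Segment endpoints: x in {-0.848, 0, 2.1, 8.975, 12.323}, y in {-16.957, -9.554, -7.703, 0}
xmin=-0.848, ymin=-16.957, xmax=12.323, ymax=0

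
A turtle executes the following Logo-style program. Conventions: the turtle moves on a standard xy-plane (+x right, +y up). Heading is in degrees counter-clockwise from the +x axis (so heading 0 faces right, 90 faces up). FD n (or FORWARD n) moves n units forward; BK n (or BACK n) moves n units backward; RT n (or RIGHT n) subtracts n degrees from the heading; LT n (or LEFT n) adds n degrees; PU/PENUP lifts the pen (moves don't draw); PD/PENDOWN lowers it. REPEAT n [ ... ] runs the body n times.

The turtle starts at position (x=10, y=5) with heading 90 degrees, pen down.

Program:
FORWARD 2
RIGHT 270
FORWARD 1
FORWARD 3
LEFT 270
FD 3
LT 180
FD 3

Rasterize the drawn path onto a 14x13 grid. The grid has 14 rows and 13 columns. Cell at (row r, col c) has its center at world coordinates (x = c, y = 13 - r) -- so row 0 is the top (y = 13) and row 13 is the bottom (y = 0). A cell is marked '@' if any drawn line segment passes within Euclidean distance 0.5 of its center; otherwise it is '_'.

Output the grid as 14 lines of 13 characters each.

Segment 0: (10,5) -> (10,7)
Segment 1: (10,7) -> (9,7)
Segment 2: (9,7) -> (6,7)
Segment 3: (6,7) -> (6,10)
Segment 4: (6,10) -> (6,7)

Answer: _____________
_____________
_____________
______@______
______@______
______@______
______@@@@@__
__________@__
__________@__
_____________
_____________
_____________
_____________
_____________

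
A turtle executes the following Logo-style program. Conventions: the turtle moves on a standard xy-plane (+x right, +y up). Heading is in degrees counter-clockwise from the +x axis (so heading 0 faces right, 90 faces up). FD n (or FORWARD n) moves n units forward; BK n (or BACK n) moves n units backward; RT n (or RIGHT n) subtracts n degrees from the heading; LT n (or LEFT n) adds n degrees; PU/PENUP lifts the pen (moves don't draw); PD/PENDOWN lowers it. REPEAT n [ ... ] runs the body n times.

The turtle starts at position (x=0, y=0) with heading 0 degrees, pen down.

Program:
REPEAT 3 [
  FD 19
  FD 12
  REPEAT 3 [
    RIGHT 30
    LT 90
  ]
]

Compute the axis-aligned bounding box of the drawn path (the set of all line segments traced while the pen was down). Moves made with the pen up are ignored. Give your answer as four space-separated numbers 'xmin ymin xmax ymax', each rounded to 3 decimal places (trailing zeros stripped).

Executing turtle program step by step:
Start: pos=(0,0), heading=0, pen down
REPEAT 3 [
  -- iteration 1/3 --
  FD 19: (0,0) -> (19,0) [heading=0, draw]
  FD 12: (19,0) -> (31,0) [heading=0, draw]
  REPEAT 3 [
    -- iteration 1/3 --
    RT 30: heading 0 -> 330
    LT 90: heading 330 -> 60
    -- iteration 2/3 --
    RT 30: heading 60 -> 30
    LT 90: heading 30 -> 120
    -- iteration 3/3 --
    RT 30: heading 120 -> 90
    LT 90: heading 90 -> 180
  ]
  -- iteration 2/3 --
  FD 19: (31,0) -> (12,0) [heading=180, draw]
  FD 12: (12,0) -> (0,0) [heading=180, draw]
  REPEAT 3 [
    -- iteration 1/3 --
    RT 30: heading 180 -> 150
    LT 90: heading 150 -> 240
    -- iteration 2/3 --
    RT 30: heading 240 -> 210
    LT 90: heading 210 -> 300
    -- iteration 3/3 --
    RT 30: heading 300 -> 270
    LT 90: heading 270 -> 0
  ]
  -- iteration 3/3 --
  FD 19: (0,0) -> (19,0) [heading=0, draw]
  FD 12: (19,0) -> (31,0) [heading=0, draw]
  REPEAT 3 [
    -- iteration 1/3 --
    RT 30: heading 0 -> 330
    LT 90: heading 330 -> 60
    -- iteration 2/3 --
    RT 30: heading 60 -> 30
    LT 90: heading 30 -> 120
    -- iteration 3/3 --
    RT 30: heading 120 -> 90
    LT 90: heading 90 -> 180
  ]
]
Final: pos=(31,0), heading=180, 6 segment(s) drawn

Segment endpoints: x in {0, 12, 19, 31}, y in {0, 0, 0, 0, 0}
xmin=0, ymin=0, xmax=31, ymax=0

Answer: 0 0 31 0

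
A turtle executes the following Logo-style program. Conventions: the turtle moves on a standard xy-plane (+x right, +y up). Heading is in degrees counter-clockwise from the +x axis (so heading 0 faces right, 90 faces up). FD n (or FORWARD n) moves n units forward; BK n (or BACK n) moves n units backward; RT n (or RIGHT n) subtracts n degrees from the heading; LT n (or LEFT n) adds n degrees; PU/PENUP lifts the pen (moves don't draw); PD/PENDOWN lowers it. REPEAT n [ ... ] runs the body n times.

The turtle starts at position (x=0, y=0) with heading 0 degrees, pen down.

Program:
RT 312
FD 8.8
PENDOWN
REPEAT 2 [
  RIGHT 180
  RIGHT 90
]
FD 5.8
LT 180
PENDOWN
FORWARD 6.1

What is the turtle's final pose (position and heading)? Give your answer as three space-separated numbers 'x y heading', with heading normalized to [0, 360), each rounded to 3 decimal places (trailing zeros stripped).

Executing turtle program step by step:
Start: pos=(0,0), heading=0, pen down
RT 312: heading 0 -> 48
FD 8.8: (0,0) -> (5.888,6.54) [heading=48, draw]
PD: pen down
REPEAT 2 [
  -- iteration 1/2 --
  RT 180: heading 48 -> 228
  RT 90: heading 228 -> 138
  -- iteration 2/2 --
  RT 180: heading 138 -> 318
  RT 90: heading 318 -> 228
]
FD 5.8: (5.888,6.54) -> (2.007,2.229) [heading=228, draw]
LT 180: heading 228 -> 48
PD: pen down
FD 6.1: (2.007,2.229) -> (6.089,6.763) [heading=48, draw]
Final: pos=(6.089,6.763), heading=48, 3 segment(s) drawn

Answer: 6.089 6.763 48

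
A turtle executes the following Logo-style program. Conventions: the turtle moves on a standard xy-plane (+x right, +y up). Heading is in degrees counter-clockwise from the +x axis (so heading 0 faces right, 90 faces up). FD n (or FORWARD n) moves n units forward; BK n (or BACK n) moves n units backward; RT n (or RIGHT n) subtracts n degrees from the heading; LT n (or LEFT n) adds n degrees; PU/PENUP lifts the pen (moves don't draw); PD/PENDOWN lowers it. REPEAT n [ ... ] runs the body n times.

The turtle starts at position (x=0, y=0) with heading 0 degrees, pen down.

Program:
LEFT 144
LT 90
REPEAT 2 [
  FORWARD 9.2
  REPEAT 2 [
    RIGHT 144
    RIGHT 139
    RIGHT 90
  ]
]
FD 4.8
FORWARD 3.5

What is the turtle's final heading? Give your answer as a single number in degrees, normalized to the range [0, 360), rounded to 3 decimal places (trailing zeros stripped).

Executing turtle program step by step:
Start: pos=(0,0), heading=0, pen down
LT 144: heading 0 -> 144
LT 90: heading 144 -> 234
REPEAT 2 [
  -- iteration 1/2 --
  FD 9.2: (0,0) -> (-5.408,-7.443) [heading=234, draw]
  REPEAT 2 [
    -- iteration 1/2 --
    RT 144: heading 234 -> 90
    RT 139: heading 90 -> 311
    RT 90: heading 311 -> 221
    -- iteration 2/2 --
    RT 144: heading 221 -> 77
    RT 139: heading 77 -> 298
    RT 90: heading 298 -> 208
  ]
  -- iteration 2/2 --
  FD 9.2: (-5.408,-7.443) -> (-13.531,-11.762) [heading=208, draw]
  REPEAT 2 [
    -- iteration 1/2 --
    RT 144: heading 208 -> 64
    RT 139: heading 64 -> 285
    RT 90: heading 285 -> 195
    -- iteration 2/2 --
    RT 144: heading 195 -> 51
    RT 139: heading 51 -> 272
    RT 90: heading 272 -> 182
  ]
]
FD 4.8: (-13.531,-11.762) -> (-18.328,-11.93) [heading=182, draw]
FD 3.5: (-18.328,-11.93) -> (-21.826,-12.052) [heading=182, draw]
Final: pos=(-21.826,-12.052), heading=182, 4 segment(s) drawn

Answer: 182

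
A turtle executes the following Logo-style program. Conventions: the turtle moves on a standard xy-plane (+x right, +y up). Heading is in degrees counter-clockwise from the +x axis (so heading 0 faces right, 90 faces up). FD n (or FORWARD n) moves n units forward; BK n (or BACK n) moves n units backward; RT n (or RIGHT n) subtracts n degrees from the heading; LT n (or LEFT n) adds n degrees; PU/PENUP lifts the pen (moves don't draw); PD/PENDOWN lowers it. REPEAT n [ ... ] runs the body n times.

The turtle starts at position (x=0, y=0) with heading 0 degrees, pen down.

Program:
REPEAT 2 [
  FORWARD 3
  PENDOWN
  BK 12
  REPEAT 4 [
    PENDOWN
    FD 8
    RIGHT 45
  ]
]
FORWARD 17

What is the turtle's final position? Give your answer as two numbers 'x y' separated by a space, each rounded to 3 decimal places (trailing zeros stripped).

Answer: 17 0

Derivation:
Executing turtle program step by step:
Start: pos=(0,0), heading=0, pen down
REPEAT 2 [
  -- iteration 1/2 --
  FD 3: (0,0) -> (3,0) [heading=0, draw]
  PD: pen down
  BK 12: (3,0) -> (-9,0) [heading=0, draw]
  REPEAT 4 [
    -- iteration 1/4 --
    PD: pen down
    FD 8: (-9,0) -> (-1,0) [heading=0, draw]
    RT 45: heading 0 -> 315
    -- iteration 2/4 --
    PD: pen down
    FD 8: (-1,0) -> (4.657,-5.657) [heading=315, draw]
    RT 45: heading 315 -> 270
    -- iteration 3/4 --
    PD: pen down
    FD 8: (4.657,-5.657) -> (4.657,-13.657) [heading=270, draw]
    RT 45: heading 270 -> 225
    -- iteration 4/4 --
    PD: pen down
    FD 8: (4.657,-13.657) -> (-1,-19.314) [heading=225, draw]
    RT 45: heading 225 -> 180
  ]
  -- iteration 2/2 --
  FD 3: (-1,-19.314) -> (-4,-19.314) [heading=180, draw]
  PD: pen down
  BK 12: (-4,-19.314) -> (8,-19.314) [heading=180, draw]
  REPEAT 4 [
    -- iteration 1/4 --
    PD: pen down
    FD 8: (8,-19.314) -> (0,-19.314) [heading=180, draw]
    RT 45: heading 180 -> 135
    -- iteration 2/4 --
    PD: pen down
    FD 8: (0,-19.314) -> (-5.657,-13.657) [heading=135, draw]
    RT 45: heading 135 -> 90
    -- iteration 3/4 --
    PD: pen down
    FD 8: (-5.657,-13.657) -> (-5.657,-5.657) [heading=90, draw]
    RT 45: heading 90 -> 45
    -- iteration 4/4 --
    PD: pen down
    FD 8: (-5.657,-5.657) -> (0,0) [heading=45, draw]
    RT 45: heading 45 -> 0
  ]
]
FD 17: (0,0) -> (17,0) [heading=0, draw]
Final: pos=(17,0), heading=0, 13 segment(s) drawn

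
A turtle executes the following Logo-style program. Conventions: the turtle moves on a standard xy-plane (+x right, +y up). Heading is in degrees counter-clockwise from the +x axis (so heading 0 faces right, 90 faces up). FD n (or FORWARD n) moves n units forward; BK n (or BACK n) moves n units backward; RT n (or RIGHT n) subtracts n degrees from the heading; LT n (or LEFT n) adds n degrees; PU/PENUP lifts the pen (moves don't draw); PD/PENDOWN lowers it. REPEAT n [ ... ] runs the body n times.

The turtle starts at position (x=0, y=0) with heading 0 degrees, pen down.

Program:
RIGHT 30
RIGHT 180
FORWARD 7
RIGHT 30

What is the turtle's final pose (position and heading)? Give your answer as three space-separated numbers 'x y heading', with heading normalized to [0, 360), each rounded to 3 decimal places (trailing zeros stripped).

Executing turtle program step by step:
Start: pos=(0,0), heading=0, pen down
RT 30: heading 0 -> 330
RT 180: heading 330 -> 150
FD 7: (0,0) -> (-6.062,3.5) [heading=150, draw]
RT 30: heading 150 -> 120
Final: pos=(-6.062,3.5), heading=120, 1 segment(s) drawn

Answer: -6.062 3.5 120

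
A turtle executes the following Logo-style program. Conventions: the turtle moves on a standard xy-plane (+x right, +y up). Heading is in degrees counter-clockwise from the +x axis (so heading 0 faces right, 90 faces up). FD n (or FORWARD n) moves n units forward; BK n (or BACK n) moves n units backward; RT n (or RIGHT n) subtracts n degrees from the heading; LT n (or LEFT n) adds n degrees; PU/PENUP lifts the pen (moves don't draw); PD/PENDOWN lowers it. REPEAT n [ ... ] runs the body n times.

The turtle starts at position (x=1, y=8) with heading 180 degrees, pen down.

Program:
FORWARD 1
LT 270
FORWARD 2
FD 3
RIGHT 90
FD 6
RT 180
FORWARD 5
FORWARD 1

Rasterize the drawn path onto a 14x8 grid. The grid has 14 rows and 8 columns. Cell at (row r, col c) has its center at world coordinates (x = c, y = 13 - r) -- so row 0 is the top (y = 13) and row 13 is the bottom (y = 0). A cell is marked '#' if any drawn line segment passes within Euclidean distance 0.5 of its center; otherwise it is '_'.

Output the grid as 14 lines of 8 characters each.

Segment 0: (1,8) -> (0,8)
Segment 1: (0,8) -> (0,10)
Segment 2: (0,10) -> (0,13)
Segment 3: (0,13) -> (6,13)
Segment 4: (6,13) -> (1,13)
Segment 5: (1,13) -> (0,13)

Answer: #######_
#_______
#_______
#_______
#_______
##______
________
________
________
________
________
________
________
________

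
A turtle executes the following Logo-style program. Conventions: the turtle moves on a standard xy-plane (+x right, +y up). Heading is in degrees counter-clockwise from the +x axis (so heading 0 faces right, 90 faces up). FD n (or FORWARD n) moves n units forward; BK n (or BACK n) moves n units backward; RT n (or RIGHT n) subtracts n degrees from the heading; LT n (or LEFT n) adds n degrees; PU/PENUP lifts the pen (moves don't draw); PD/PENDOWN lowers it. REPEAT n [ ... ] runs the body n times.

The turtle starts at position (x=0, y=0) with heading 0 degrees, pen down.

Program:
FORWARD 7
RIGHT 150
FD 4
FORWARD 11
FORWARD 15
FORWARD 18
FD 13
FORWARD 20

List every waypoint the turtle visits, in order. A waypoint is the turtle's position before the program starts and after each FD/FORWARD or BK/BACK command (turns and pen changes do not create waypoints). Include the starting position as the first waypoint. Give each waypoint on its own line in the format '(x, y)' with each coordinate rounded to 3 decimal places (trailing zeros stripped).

Executing turtle program step by step:
Start: pos=(0,0), heading=0, pen down
FD 7: (0,0) -> (7,0) [heading=0, draw]
RT 150: heading 0 -> 210
FD 4: (7,0) -> (3.536,-2) [heading=210, draw]
FD 11: (3.536,-2) -> (-5.99,-7.5) [heading=210, draw]
FD 15: (-5.99,-7.5) -> (-18.981,-15) [heading=210, draw]
FD 18: (-18.981,-15) -> (-34.569,-24) [heading=210, draw]
FD 13: (-34.569,-24) -> (-45.828,-30.5) [heading=210, draw]
FD 20: (-45.828,-30.5) -> (-63.148,-40.5) [heading=210, draw]
Final: pos=(-63.148,-40.5), heading=210, 7 segment(s) drawn
Waypoints (8 total):
(0, 0)
(7, 0)
(3.536, -2)
(-5.99, -7.5)
(-18.981, -15)
(-34.569, -24)
(-45.828, -30.5)
(-63.148, -40.5)

Answer: (0, 0)
(7, 0)
(3.536, -2)
(-5.99, -7.5)
(-18.981, -15)
(-34.569, -24)
(-45.828, -30.5)
(-63.148, -40.5)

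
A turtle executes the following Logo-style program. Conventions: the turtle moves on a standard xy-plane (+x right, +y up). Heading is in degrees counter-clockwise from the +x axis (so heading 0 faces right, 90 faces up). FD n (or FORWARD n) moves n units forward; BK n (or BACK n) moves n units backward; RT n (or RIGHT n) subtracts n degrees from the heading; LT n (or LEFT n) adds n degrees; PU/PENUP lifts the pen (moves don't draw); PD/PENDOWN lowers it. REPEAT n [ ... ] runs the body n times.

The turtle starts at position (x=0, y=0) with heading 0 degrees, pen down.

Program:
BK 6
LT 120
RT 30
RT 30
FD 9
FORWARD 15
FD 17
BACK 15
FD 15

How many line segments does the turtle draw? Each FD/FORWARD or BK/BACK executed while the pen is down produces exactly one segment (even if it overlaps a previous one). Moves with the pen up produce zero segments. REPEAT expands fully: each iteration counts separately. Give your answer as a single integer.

Answer: 6

Derivation:
Executing turtle program step by step:
Start: pos=(0,0), heading=0, pen down
BK 6: (0,0) -> (-6,0) [heading=0, draw]
LT 120: heading 0 -> 120
RT 30: heading 120 -> 90
RT 30: heading 90 -> 60
FD 9: (-6,0) -> (-1.5,7.794) [heading=60, draw]
FD 15: (-1.5,7.794) -> (6,20.785) [heading=60, draw]
FD 17: (6,20.785) -> (14.5,35.507) [heading=60, draw]
BK 15: (14.5,35.507) -> (7,22.517) [heading=60, draw]
FD 15: (7,22.517) -> (14.5,35.507) [heading=60, draw]
Final: pos=(14.5,35.507), heading=60, 6 segment(s) drawn
Segments drawn: 6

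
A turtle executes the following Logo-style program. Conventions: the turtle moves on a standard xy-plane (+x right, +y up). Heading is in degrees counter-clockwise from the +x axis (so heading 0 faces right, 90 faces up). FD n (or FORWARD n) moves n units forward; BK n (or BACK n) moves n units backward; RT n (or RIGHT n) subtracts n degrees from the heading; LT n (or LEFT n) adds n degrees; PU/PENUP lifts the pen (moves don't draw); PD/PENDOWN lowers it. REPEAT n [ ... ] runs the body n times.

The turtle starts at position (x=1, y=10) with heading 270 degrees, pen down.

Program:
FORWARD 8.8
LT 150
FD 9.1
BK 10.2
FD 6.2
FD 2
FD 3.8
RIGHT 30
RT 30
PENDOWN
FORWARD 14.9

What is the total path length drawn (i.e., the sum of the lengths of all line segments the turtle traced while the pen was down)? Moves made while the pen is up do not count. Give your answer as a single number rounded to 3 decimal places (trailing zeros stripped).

Executing turtle program step by step:
Start: pos=(1,10), heading=270, pen down
FD 8.8: (1,10) -> (1,1.2) [heading=270, draw]
LT 150: heading 270 -> 60
FD 9.1: (1,1.2) -> (5.55,9.081) [heading=60, draw]
BK 10.2: (5.55,9.081) -> (0.45,0.247) [heading=60, draw]
FD 6.2: (0.45,0.247) -> (3.55,5.617) [heading=60, draw]
FD 2: (3.55,5.617) -> (4.55,7.349) [heading=60, draw]
FD 3.8: (4.55,7.349) -> (6.45,10.64) [heading=60, draw]
RT 30: heading 60 -> 30
RT 30: heading 30 -> 0
PD: pen down
FD 14.9: (6.45,10.64) -> (21.35,10.64) [heading=0, draw]
Final: pos=(21.35,10.64), heading=0, 7 segment(s) drawn

Segment lengths:
  seg 1: (1,10) -> (1,1.2), length = 8.8
  seg 2: (1,1.2) -> (5.55,9.081), length = 9.1
  seg 3: (5.55,9.081) -> (0.45,0.247), length = 10.2
  seg 4: (0.45,0.247) -> (3.55,5.617), length = 6.2
  seg 5: (3.55,5.617) -> (4.55,7.349), length = 2
  seg 6: (4.55,7.349) -> (6.45,10.64), length = 3.8
  seg 7: (6.45,10.64) -> (21.35,10.64), length = 14.9
Total = 55

Answer: 55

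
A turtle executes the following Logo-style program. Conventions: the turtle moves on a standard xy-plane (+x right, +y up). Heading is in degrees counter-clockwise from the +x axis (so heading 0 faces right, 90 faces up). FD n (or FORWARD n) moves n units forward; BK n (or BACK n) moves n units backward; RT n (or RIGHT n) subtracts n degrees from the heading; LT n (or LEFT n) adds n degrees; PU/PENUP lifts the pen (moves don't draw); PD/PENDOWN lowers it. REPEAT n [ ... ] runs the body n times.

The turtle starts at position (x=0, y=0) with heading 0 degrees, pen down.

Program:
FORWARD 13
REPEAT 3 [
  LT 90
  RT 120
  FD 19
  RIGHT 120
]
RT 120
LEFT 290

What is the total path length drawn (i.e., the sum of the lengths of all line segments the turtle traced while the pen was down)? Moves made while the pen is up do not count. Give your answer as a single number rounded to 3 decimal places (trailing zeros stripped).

Executing turtle program step by step:
Start: pos=(0,0), heading=0, pen down
FD 13: (0,0) -> (13,0) [heading=0, draw]
REPEAT 3 [
  -- iteration 1/3 --
  LT 90: heading 0 -> 90
  RT 120: heading 90 -> 330
  FD 19: (13,0) -> (29.454,-9.5) [heading=330, draw]
  RT 120: heading 330 -> 210
  -- iteration 2/3 --
  LT 90: heading 210 -> 300
  RT 120: heading 300 -> 180
  FD 19: (29.454,-9.5) -> (10.454,-9.5) [heading=180, draw]
  RT 120: heading 180 -> 60
  -- iteration 3/3 --
  LT 90: heading 60 -> 150
  RT 120: heading 150 -> 30
  FD 19: (10.454,-9.5) -> (26.909,0) [heading=30, draw]
  RT 120: heading 30 -> 270
]
RT 120: heading 270 -> 150
LT 290: heading 150 -> 80
Final: pos=(26.909,0), heading=80, 4 segment(s) drawn

Segment lengths:
  seg 1: (0,0) -> (13,0), length = 13
  seg 2: (13,0) -> (29.454,-9.5), length = 19
  seg 3: (29.454,-9.5) -> (10.454,-9.5), length = 19
  seg 4: (10.454,-9.5) -> (26.909,0), length = 19
Total = 70

Answer: 70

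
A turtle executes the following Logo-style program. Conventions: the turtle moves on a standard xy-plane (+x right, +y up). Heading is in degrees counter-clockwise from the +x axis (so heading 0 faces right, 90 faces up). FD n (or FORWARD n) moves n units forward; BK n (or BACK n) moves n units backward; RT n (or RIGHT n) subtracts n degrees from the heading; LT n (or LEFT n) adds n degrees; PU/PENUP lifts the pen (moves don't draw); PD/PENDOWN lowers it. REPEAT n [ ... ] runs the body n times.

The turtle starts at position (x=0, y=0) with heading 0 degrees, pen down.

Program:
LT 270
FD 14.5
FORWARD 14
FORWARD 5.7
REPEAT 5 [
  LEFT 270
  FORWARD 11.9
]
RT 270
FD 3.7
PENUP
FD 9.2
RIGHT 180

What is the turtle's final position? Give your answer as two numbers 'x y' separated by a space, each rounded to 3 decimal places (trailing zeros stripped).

Executing turtle program step by step:
Start: pos=(0,0), heading=0, pen down
LT 270: heading 0 -> 270
FD 14.5: (0,0) -> (0,-14.5) [heading=270, draw]
FD 14: (0,-14.5) -> (0,-28.5) [heading=270, draw]
FD 5.7: (0,-28.5) -> (0,-34.2) [heading=270, draw]
REPEAT 5 [
  -- iteration 1/5 --
  LT 270: heading 270 -> 180
  FD 11.9: (0,-34.2) -> (-11.9,-34.2) [heading=180, draw]
  -- iteration 2/5 --
  LT 270: heading 180 -> 90
  FD 11.9: (-11.9,-34.2) -> (-11.9,-22.3) [heading=90, draw]
  -- iteration 3/5 --
  LT 270: heading 90 -> 0
  FD 11.9: (-11.9,-22.3) -> (0,-22.3) [heading=0, draw]
  -- iteration 4/5 --
  LT 270: heading 0 -> 270
  FD 11.9: (0,-22.3) -> (0,-34.2) [heading=270, draw]
  -- iteration 5/5 --
  LT 270: heading 270 -> 180
  FD 11.9: (0,-34.2) -> (-11.9,-34.2) [heading=180, draw]
]
RT 270: heading 180 -> 270
FD 3.7: (-11.9,-34.2) -> (-11.9,-37.9) [heading=270, draw]
PU: pen up
FD 9.2: (-11.9,-37.9) -> (-11.9,-47.1) [heading=270, move]
RT 180: heading 270 -> 90
Final: pos=(-11.9,-47.1), heading=90, 9 segment(s) drawn

Answer: -11.9 -47.1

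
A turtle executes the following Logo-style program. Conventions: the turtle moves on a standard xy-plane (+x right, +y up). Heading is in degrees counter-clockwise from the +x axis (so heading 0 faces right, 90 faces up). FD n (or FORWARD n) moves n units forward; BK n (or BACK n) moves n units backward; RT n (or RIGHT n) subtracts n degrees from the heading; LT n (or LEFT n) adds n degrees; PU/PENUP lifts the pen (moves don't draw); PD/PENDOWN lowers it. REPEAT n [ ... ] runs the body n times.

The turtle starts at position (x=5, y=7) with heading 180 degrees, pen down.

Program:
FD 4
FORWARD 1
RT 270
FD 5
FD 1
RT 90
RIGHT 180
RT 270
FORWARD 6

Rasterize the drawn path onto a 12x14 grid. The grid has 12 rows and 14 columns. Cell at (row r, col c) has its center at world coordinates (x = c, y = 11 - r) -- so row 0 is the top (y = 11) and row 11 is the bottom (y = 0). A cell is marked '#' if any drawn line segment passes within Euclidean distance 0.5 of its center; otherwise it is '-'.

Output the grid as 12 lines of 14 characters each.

Segment 0: (5,7) -> (1,7)
Segment 1: (1,7) -> (0,7)
Segment 2: (0,7) -> (0,2)
Segment 3: (0,2) -> (0,1)
Segment 4: (0,1) -> (-0,7)

Answer: --------------
--------------
--------------
--------------
######--------
#-------------
#-------------
#-------------
#-------------
#-------------
#-------------
--------------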